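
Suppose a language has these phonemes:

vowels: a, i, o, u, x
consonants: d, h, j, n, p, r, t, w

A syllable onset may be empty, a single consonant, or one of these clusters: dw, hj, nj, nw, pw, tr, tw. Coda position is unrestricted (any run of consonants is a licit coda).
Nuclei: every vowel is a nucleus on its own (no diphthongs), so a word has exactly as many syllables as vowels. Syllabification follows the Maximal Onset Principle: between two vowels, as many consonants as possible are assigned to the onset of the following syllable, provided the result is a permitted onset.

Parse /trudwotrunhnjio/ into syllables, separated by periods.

tru.dwo.trunh.nji.o

Vowels present: u, o, u, i, o; each is a nucleus, giving 5 syllables.
σ1/σ2 boundary: /dw/ — entire cluster is a permitted onset → onset /dw/, coda ∅.
σ2/σ3 boundary: /tr/ is a licit onset in full, so it all attaches to the next syllable.
σ3/σ4 boundary: /nhnj/; trying suffixes from longest down, /nj/ is the first permitted one, so coda /nh/ | onset /nj/.
σ4/σ5 boundary: no consonants, so the boundary falls immediately after /i/.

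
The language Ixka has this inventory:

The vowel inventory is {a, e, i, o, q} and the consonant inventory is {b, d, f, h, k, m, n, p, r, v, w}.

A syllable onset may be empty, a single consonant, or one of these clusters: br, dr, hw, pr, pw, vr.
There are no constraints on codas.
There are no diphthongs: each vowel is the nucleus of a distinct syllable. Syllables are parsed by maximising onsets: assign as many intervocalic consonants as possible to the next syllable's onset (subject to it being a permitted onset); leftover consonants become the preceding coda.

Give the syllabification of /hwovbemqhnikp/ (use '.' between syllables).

The vowels are o, e, q, i — 4 nuclei, so 4 syllables.
σ1/σ2 boundary: /vb/; trying suffixes from longest down, /b/ is the first permitted one, so coda /v/ | onset /b/.
σ2/σ3 boundary: /m/ → onset of the next syllable (single consonants are always licit onsets).
σ3/σ4 boundary: /hn/ — longest licit onset from the right is /n/, leaving /h/ as coda.

hwov.be.mqh.nikp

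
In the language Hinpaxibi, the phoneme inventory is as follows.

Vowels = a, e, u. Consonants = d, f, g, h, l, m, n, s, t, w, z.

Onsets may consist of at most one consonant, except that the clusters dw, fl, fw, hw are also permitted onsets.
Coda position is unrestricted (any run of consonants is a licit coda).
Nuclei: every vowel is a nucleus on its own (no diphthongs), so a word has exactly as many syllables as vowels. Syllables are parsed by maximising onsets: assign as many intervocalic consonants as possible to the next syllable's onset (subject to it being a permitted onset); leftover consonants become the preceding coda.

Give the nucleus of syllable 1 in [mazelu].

Vowels present: a, e, u; each is a nucleus, giving 3 syllables.
The first nucleus (vowel 1 from the left) is /a/.

a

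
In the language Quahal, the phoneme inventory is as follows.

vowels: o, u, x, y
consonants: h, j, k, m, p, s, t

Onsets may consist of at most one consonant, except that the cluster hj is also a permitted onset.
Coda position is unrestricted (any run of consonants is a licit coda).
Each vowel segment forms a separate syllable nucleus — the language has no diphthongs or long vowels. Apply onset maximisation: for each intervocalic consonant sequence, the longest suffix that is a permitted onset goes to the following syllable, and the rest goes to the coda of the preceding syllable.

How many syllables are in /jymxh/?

Vowels present: y, x; each is a nucleus, giving 2 syllables.

2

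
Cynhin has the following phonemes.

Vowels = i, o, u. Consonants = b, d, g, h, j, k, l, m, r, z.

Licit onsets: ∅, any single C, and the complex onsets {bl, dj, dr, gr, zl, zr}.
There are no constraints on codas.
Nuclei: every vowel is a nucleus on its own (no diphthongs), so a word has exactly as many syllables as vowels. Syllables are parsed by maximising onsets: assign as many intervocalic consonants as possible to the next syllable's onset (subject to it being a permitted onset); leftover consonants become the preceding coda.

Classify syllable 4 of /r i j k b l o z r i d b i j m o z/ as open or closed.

The vowels are i, o, i, i, o — 5 nuclei, so 5 syllables.
σ1/σ2 boundary: /jkbl/; trying suffixes from longest down, /bl/ is the first permitted one, so coda /jk/ | onset /bl/.
σ2/σ3 boundary: /zr/ — entire cluster is a permitted onset → onset /zr/, coda ∅.
σ3/σ4 boundary: /db/; trying suffixes from longest down, /b/ is the first permitted one, so coda /d/ | onset /b/.
σ4/σ5 boundary: /jm/ splits as /j/ + /m/ (/m/ is the longest suffix that is a licit onset).
Syllabification: rijk.blo.zrid.bij.moz.
Syllable 4 is /bij/ with coda /j/, so it is closed.

closed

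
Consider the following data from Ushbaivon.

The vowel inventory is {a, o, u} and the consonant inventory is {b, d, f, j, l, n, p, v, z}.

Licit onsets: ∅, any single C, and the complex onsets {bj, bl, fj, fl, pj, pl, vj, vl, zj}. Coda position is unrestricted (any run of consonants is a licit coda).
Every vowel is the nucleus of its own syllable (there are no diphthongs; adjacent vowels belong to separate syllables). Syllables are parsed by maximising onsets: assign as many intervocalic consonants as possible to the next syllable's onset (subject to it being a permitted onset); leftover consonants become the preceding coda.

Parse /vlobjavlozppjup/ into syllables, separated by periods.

vlo.bja.vlozp.pjup

Vowels present: o, a, o, u; each is a nucleus, giving 4 syllables.
V1 /o/ – V2 /a/: cluster /bj/ — /bj/ is itself a permitted onset, so the whole cluster goes right; preceding coda = ∅.
V2 /a/ – V3 /o/: cluster /vl/ — /vl/ is itself a permitted onset, so the whole cluster goes right; preceding coda = ∅.
V3 /o/ – V4 /u/: /zppj/ — longest licit onset from the right is /pj/, leaving /zp/ as coda.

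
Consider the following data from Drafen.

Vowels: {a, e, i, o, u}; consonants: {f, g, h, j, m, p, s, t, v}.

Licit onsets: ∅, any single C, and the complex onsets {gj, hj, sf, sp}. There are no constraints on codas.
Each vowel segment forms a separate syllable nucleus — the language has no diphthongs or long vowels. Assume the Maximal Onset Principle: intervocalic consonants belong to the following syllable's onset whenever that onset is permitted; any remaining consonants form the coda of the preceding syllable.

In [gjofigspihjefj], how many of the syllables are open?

Nuclei (vowels): o, i, i, e → 4 syllables.
σ1/σ2 boundary: /f/ → onset of the next syllable (single consonants are always licit onsets).
σ2/σ3 boundary: /gsp/ splits as /g/ + /sp/ (/sp/ is the longest suffix that is a licit onset).
σ3/σ4 boundary: /hj/ — entire cluster is a permitted onset → onset /hj/, coda ∅.
So the parse is gjo.fig.spi.hjefj.
Classifying each syllable: /gjo/ (open), /fig/ (closed), /spi/ (open), /hjefj/ (closed).
Open syllables: 2.

2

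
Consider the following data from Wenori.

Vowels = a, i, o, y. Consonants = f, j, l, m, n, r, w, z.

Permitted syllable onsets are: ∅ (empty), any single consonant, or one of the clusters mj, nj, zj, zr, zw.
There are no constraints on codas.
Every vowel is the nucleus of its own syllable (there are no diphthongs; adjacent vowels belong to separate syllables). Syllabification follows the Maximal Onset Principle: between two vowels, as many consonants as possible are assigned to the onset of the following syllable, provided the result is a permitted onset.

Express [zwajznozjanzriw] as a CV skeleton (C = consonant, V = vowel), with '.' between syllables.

CCVCC.CV.CCVC.CCVC

The vowels are a, o, a, i — 4 nuclei, so 4 syllables.
V1 /a/ – V2 /o/: cluster /jzn/ — the longest permitted-onset suffix is /n/; onset = /n/, preceding coda = /jz/.
V2 /o/ – V3 /a/: /zj/ is a licit onset in full, so it all attaches to the next syllable.
V3 /a/ – V4 /i/: /nzr/ — longest licit onset from the right is /zr/, leaving /n/ as coda.
Result: zwajz.no.zjan.zriw.
Mapping each syllable to C/V: /zwajz/ → CCVCC, /no/ → CV, /zjan/ → CCVC, /zriw/ → CCVC.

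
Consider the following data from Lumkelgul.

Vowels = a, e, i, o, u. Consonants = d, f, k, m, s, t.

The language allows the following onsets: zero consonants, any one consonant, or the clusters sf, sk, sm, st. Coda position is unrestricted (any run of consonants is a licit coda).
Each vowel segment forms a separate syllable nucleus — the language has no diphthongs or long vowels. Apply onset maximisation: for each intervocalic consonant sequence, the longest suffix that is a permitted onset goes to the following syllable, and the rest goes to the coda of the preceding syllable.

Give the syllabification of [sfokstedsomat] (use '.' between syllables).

Nuclei (vowels): o, e, o, a → 4 syllables.
/o…e/ gap (V1→V2): /kst/; trying suffixes from longest down, /st/ is the first permitted one, so coda /k/ | onset /st/.
/e…o/ gap (V2→V3): /ds/ — longest licit onset from the right is /s/, leaving /d/ as coda.
/o…a/ gap (V3→V4): just /m/ — single C goes to the following onset.

sfok.sted.so.mat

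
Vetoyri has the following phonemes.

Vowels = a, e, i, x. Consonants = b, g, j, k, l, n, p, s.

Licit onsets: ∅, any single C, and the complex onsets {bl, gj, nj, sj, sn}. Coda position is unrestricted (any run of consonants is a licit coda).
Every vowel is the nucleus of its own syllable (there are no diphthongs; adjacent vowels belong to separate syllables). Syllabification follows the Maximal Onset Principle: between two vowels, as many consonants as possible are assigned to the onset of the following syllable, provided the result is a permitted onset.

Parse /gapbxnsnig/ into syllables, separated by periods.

Nuclei (vowels): a, x, i → 3 syllables.
Between /a/ (V1) and /x/ (V2): /pb/ — longest licit onset from the right is /b/, leaving /p/ as coda.
Between /x/ (V2) and /i/ (V3): /nsn/ — longest licit onset from the right is /sn/, leaving /n/ as coda.

gap.bxn.snig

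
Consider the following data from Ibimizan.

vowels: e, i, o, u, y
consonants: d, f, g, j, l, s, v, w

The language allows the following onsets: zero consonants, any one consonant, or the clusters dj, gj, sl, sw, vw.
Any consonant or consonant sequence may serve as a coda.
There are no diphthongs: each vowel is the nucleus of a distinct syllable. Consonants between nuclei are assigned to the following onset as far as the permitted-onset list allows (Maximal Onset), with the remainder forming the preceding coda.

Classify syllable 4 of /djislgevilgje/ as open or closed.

The vowels are i, e, i, e — 4 nuclei, so 4 syllables.
σ1/σ2 boundary: /slg/ splits as /sl/ + /g/ (/g/ is the longest suffix that is a licit onset).
σ2/σ3 boundary: /v/ is a single consonant, so it becomes the next onset.
σ3/σ4 boundary: /lgj/; trying suffixes from longest down, /gj/ is the first permitted one, so coda /l/ | onset /gj/.
Syllabification: djisl.ge.vil.gje.
Syllable 4 is /gje/; it ends in its nucleus with no coda, so it is open.

open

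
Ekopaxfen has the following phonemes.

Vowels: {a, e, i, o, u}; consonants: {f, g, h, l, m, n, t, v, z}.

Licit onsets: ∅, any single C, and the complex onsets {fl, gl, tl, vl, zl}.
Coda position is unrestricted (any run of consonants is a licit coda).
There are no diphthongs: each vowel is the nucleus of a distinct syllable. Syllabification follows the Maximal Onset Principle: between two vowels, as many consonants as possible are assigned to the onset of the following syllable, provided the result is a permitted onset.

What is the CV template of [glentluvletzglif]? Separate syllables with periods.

CCVC.CCV.CCVCC.CCVC

The vowels are e, u, e, i — 4 nuclei, so 4 syllables.
Between /e/ (V1) and /u/ (V2): /ntl/ — longest licit onset from the right is /tl/, leaving /n/ as coda.
Between /u/ (V2) and /e/ (V3): cluster /vl/ — /vl/ is itself a permitted onset, so the whole cluster goes right; preceding coda = ∅.
Between /e/ (V3) and /i/ (V4): /tzgl/; trying suffixes from longest down, /gl/ is the first permitted one, so coda /tz/ | onset /gl/.
So the parse is glen.tlu.vletz.glif.
Mapping each syllable to C/V: /glen/ → CCVC, /tlu/ → CCV, /vletz/ → CCVCC, /glif/ → CCVC.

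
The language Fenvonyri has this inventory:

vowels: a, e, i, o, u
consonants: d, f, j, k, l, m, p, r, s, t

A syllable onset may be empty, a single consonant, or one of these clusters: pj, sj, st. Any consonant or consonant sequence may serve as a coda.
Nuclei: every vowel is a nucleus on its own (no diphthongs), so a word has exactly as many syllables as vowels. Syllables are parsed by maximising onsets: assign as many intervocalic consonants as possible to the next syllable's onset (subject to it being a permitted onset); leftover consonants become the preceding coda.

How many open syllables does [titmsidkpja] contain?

1

The vowels are i, i, a — 3 nuclei, so 3 syllables.
V1 /i/ – V2 /i/: cluster /tms/ — the longest permitted-onset suffix is /s/; onset = /s/, preceding coda = /tm/.
V2 /i/ – V3 /a/: /dkpj/ splits as /dk/ + /pj/ (/pj/ is the longest suffix that is a licit onset).
So the parse is titm.sidk.pja.
Classifying each syllable: /titm/ (closed), /sidk/ (closed), /pja/ (open).
Open syllables: 1.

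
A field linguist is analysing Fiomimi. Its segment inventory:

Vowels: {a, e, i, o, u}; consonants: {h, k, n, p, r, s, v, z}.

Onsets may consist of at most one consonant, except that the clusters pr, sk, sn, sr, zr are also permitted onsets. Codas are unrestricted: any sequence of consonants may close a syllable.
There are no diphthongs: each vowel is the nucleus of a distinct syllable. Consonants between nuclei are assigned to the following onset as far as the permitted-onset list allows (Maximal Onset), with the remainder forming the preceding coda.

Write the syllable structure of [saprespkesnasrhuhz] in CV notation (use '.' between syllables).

Vowels present: a, e, e, a, u; each is a nucleus, giving 5 syllables.
σ1/σ2 boundary: /pr/ — entire cluster is a permitted onset → onset /pr/, coda ∅.
σ2/σ3 boundary: /spk/; trying suffixes from longest down, /k/ is the first permitted one, so coda /sp/ | onset /k/.
σ3/σ4 boundary: cluster /sn/ — /sn/ is itself a permitted onset, so the whole cluster goes right; preceding coda = ∅.
σ4/σ5 boundary: /srh/ — longest licit onset from the right is /h/, leaving /sr/ as coda.
Putting it together: sa.presp.ke.snasr.huhz.
Mapping each syllable to C/V: /sa/ → CV, /presp/ → CCVCC, /ke/ → CV, /snasr/ → CCVCC, /huhz/ → CVCC.

CV.CCVCC.CV.CCVCC.CVCC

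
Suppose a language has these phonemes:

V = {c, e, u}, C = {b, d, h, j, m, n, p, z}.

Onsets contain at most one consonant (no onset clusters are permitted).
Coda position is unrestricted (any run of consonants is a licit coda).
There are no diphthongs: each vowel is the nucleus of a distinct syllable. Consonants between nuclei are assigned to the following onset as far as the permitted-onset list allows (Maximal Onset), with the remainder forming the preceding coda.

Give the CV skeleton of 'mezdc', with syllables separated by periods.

CVC.CV

The vowels are e, c — 2 nuclei, so 2 syllables.
V1 /e/ – V2 /c/: cluster /zd/ — the longest permitted-onset suffix is /d/; onset = /d/, preceding coda = /z/.
Syllabification: mez.dc.
Mapping each syllable to C/V: /mez/ → CVC, /dc/ → CV.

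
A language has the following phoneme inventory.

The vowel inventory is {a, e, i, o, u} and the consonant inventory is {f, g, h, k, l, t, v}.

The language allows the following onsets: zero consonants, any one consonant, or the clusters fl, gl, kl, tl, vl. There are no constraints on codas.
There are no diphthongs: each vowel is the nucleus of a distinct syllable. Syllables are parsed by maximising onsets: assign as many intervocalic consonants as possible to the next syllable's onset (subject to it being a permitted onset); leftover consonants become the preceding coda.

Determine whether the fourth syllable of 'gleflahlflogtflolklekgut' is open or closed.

closed

Vowels present: e, a, o, o, e, u; each is a nucleus, giving 6 syllables.
V1 /e/ – V2 /a/: cluster /fl/ — /fl/ is itself a permitted onset, so the whole cluster goes right; preceding coda = ∅.
V2 /a/ – V3 /o/: cluster /hlfl/ — the longest permitted-onset suffix is /fl/; onset = /fl/, preceding coda = /hl/.
V3 /o/ – V4 /o/: cluster /gtfl/ — the longest permitted-onset suffix is /fl/; onset = /fl/, preceding coda = /gt/.
V4 /o/ – V5 /e/: /lkl/ splits as /l/ + /kl/ (/kl/ is the longest suffix that is a licit onset).
V5 /e/ – V6 /u/: /kg/; trying suffixes from longest down, /g/ is the first permitted one, so coda /k/ | onset /g/.
Syllabification: gle.flahl.flogt.flol.klek.gut.
Syllable 4 is /flol/ with coda /l/, so it is closed.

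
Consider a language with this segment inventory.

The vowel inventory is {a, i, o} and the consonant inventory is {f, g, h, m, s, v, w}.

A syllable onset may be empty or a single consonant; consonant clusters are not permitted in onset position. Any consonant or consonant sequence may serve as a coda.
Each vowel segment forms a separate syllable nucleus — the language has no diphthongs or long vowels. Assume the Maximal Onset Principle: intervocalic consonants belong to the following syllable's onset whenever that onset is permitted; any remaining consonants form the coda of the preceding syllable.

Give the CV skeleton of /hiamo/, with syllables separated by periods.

The vowels are i, a, o — 3 nuclei, so 3 syllables.
Between /i/ (V1) and /a/ (V2): nothing intervenes; syllable break is V.V.
Between /a/ (V2) and /o/ (V3): just /m/ — single C goes to the following onset.
So the parse is hi.a.mo.
Mapping each syllable to C/V: /hi/ → CV, /a/ → V, /mo/ → CV.

CV.V.CV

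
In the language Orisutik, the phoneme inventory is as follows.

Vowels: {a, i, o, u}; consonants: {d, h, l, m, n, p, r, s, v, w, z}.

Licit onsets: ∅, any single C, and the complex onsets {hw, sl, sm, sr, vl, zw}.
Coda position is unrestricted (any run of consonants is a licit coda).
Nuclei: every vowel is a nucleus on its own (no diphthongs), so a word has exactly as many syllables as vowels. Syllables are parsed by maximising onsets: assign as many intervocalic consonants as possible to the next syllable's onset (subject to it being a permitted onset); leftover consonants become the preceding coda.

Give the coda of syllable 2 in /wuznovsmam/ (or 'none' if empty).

v

The vowels are u, o, a — 3 nuclei, so 3 syllables.
V1 /u/ – V2 /o/: /zn/ — longest licit onset from the right is /n/, leaving /z/ as coda.
V2 /o/ – V3 /a/: /vsm/ — longest licit onset from the right is /sm/, leaving /v/ as coda.
Putting it together: wuz.nov.smam.
Syllable 2 is /nov/: onset /n/, nucleus /o/, coda /v/.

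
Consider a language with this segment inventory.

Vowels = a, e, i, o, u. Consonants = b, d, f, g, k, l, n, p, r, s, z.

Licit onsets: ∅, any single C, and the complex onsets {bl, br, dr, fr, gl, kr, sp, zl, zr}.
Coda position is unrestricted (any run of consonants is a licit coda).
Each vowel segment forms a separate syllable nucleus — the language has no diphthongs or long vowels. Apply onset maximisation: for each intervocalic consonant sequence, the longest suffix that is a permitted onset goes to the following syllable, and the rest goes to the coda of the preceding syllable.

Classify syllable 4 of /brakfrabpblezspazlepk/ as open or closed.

open

The vowels are a, a, e, a, e — 5 nuclei, so 5 syllables.
σ1/σ2 boundary: /kfr/ splits as /k/ + /fr/ (/fr/ is the longest suffix that is a licit onset).
σ2/σ3 boundary: /bpbl/ — longest licit onset from the right is /bl/, leaving /bp/ as coda.
σ3/σ4 boundary: /zsp/ splits as /z/ + /sp/ (/sp/ is the longest suffix that is a licit onset).
σ4/σ5 boundary: /zl/ — entire cluster is a permitted onset → onset /zl/, coda ∅.
Putting it together: brak.frabp.blez.spa.zlepk.
Syllable 4 is /spa/; it ends in its nucleus with no coda, so it is open.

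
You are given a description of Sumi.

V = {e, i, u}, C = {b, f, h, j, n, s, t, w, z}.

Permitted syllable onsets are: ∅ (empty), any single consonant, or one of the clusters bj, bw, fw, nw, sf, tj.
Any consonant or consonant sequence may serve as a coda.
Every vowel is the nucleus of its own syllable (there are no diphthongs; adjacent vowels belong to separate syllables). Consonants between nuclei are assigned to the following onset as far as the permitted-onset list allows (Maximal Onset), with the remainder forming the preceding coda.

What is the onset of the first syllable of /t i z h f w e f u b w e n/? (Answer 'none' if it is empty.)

t

The vowels are i, e, u, e — 4 nuclei, so 4 syllables.
σ1/σ2 boundary: /zhfw/ splits as /zh/ + /fw/ (/fw/ is the longest suffix that is a licit onset).
σ2/σ3 boundary: just /f/ — single C goes to the following onset.
σ3/σ4 boundary: cluster /bw/ — /bw/ is itself a permitted onset, so the whole cluster goes right; preceding coda = ∅.
So the parse is tizh.fwe.fu.bwen.
Syllable 1 is /tizh/: onset /t/, nucleus /i/, coda /zh/.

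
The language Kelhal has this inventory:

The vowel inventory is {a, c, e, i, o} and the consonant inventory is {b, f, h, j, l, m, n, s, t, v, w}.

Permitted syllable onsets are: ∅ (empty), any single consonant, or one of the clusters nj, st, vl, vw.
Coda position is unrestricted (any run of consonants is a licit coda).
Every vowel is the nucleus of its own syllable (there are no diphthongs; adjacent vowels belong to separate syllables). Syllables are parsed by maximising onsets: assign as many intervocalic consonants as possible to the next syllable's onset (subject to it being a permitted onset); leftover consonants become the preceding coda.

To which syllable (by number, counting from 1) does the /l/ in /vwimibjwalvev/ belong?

Nuclei (vowels): i, i, a, e → 4 syllables.
V1 /i/ – V2 /i/: /m/ → onset of the next syllable (single consonants are always licit onsets).
V2 /i/ – V3 /a/: cluster /bjw/ — the longest permitted-onset suffix is /w/; onset = /w/, preceding coda = /bj/.
V3 /a/ – V4 /e/: cluster /lv/ — the longest permitted-onset suffix is /v/; onset = /v/, preceding coda = /l/.
Syllabification: vwi.mibj.wal.vev.
The /l/ is in the coda of syllable 3 (/wal/).

3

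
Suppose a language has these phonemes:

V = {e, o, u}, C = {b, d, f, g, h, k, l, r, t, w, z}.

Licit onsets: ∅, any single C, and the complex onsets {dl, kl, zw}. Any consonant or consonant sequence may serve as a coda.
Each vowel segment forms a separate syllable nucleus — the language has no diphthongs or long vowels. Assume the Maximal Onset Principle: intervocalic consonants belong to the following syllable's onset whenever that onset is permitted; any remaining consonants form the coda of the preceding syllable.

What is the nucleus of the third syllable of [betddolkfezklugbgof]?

Vowels present: e, o, e, u, o; each is a nucleus, giving 5 syllables.
The third nucleus (vowel 3 from the left) is /e/.

e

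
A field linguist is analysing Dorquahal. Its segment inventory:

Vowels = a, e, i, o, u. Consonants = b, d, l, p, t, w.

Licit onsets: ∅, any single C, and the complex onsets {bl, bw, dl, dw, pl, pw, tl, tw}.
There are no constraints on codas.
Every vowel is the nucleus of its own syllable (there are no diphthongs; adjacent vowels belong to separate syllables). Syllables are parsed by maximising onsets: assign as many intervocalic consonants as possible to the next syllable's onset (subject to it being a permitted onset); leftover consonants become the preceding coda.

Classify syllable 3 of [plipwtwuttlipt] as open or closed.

closed

Nuclei (vowels): i, u, i → 3 syllables.
/i…u/ gap (V1→V2): /pwtw/; trying suffixes from longest down, /tw/ is the first permitted one, so coda /pw/ | onset /tw/.
/u…i/ gap (V2→V3): /ttl/ splits as /t/ + /tl/ (/tl/ is the longest suffix that is a licit onset).
Result: plipw.twut.tlipt.
Syllable 3 is /tlipt/ with coda /pt/, so it is closed.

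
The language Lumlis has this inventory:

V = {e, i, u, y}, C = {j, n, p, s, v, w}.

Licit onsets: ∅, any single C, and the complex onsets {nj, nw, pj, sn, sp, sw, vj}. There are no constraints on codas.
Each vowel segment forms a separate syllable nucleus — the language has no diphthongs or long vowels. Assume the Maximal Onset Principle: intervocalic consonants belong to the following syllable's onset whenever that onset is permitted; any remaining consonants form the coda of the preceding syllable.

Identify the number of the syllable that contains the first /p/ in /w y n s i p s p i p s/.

2

Nuclei (vowels): y, i, i → 3 syllables.
σ1/σ2 boundary: /ns/ — longest licit onset from the right is /s/, leaving /n/ as coda.
σ2/σ3 boundary: /psp/ — longest licit onset from the right is /sp/, leaving /p/ as coda.
Syllabification: wyn.sip.spips.
The first /p/ is in the coda of syllable 2 (/sip/).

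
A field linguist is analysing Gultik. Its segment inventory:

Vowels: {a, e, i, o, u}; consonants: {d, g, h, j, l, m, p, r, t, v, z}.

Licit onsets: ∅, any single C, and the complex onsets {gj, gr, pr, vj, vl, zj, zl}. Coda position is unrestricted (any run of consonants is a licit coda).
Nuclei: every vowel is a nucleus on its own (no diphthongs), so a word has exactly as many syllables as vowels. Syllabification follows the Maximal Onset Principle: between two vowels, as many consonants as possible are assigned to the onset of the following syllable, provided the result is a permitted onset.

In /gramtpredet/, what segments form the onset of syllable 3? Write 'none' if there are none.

Nuclei (vowels): a, e, e → 3 syllables.
V1 /a/ – V2 /e/: /mtpr/; trying suffixes from longest down, /pr/ is the first permitted one, so coda /mt/ | onset /pr/.
V2 /e/ – V3 /e/: just /d/ — single C goes to the following onset.
Putting it together: gramt.pre.det.
Syllable 3 is /det/: onset /d/, nucleus /e/, coda /t/.

d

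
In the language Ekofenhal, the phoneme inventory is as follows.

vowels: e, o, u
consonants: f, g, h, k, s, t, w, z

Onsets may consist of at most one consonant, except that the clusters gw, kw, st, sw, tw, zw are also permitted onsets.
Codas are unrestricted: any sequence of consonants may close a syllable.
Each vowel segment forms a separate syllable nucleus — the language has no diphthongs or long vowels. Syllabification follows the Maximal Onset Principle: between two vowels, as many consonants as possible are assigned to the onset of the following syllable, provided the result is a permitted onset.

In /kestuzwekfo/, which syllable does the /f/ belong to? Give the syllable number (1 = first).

4

Nuclei (vowels): e, u, e, o → 4 syllables.
Between /e/ (V1) and /u/ (V2): cluster /st/ — /st/ is itself a permitted onset, so the whole cluster goes right; preceding coda = ∅.
Between /u/ (V2) and /e/ (V3): cluster /zw/ — /zw/ is itself a permitted onset, so the whole cluster goes right; preceding coda = ∅.
Between /e/ (V3) and /o/ (V4): /kf/ splits as /k/ + /f/ (/f/ is the longest suffix that is a licit onset).
Syllabification: ke.stu.zwek.fo.
The /f/ is in the onset of syllable 4 (/fo/).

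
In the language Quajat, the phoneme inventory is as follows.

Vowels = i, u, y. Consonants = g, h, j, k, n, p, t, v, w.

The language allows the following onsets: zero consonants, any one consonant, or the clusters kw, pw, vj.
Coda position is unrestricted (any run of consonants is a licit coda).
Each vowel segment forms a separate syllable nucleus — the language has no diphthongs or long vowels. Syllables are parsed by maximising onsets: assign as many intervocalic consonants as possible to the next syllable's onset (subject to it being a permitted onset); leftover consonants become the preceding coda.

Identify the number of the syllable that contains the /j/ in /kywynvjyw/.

Nuclei (vowels): y, y, y → 3 syllables.
σ1/σ2 boundary: /w/ is a single consonant, so it becomes the next onset.
σ2/σ3 boundary: cluster /nvj/ — the longest permitted-onset suffix is /vj/; onset = /vj/, preceding coda = /n/.
So the parse is ky.wyn.vjyw.
The /j/ is in the onset of syllable 3 (/vjyw/).

3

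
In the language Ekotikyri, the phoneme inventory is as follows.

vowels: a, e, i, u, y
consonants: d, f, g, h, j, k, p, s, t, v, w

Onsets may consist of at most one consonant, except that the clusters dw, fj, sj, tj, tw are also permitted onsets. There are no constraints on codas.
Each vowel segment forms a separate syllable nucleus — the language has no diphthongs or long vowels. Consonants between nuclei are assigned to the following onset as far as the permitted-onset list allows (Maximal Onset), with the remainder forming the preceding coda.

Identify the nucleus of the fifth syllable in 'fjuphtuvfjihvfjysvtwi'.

Vowels present: u, u, i, y, i; each is a nucleus, giving 5 syllables.
The fifth nucleus (vowel 5 from the left) is /i/.

i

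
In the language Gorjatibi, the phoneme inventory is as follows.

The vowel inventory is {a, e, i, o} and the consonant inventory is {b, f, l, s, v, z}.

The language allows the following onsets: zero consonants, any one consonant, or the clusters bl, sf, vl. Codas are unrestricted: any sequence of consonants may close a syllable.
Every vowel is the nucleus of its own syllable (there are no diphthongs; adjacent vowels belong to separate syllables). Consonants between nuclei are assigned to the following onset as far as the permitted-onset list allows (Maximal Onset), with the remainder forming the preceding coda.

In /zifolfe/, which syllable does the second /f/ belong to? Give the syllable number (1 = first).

3

Vowels present: i, o, e; each is a nucleus, giving 3 syllables.
V1 /i/ – V2 /o/: /f/ → onset of the next syllable (single consonants are always licit onsets).
V2 /o/ – V3 /e/: /lf/ splits as /l/ + /f/ (/f/ is the longest suffix that is a licit onset).
Putting it together: zi.fol.fe.
The second /f/ is in the onset of syllable 3 (/fe/).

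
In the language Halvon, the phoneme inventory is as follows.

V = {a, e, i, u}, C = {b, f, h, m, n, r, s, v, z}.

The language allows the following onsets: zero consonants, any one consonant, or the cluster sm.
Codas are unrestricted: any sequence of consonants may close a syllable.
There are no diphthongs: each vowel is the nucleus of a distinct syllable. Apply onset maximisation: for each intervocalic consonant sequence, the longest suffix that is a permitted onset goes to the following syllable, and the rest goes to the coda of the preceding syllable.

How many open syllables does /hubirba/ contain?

Nuclei (vowels): u, i, a → 3 syllables.
σ1/σ2 boundary: /b/ is a single consonant, so it becomes the next onset.
σ2/σ3 boundary: /rb/; trying suffixes from longest down, /b/ is the first permitted one, so coda /r/ | onset /b/.
So the parse is hu.bir.ba.
Classifying each syllable: /hu/ (open), /bir/ (closed), /ba/ (open).
Open syllables: 2.

2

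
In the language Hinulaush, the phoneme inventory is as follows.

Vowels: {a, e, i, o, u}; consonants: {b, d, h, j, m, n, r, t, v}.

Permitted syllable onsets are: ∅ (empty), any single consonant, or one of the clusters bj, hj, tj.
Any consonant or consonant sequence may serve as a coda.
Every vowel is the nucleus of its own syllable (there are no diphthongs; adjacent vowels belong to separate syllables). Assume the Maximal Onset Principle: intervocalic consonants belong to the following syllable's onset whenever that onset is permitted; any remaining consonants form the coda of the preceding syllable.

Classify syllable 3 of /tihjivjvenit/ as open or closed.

open

Vowels present: i, i, e, i; each is a nucleus, giving 4 syllables.
V1 /i/ – V2 /i/: cluster /hj/ — /hj/ is itself a permitted onset, so the whole cluster goes right; preceding coda = ∅.
V2 /i/ – V3 /e/: cluster /vjv/ — the longest permitted-onset suffix is /v/; onset = /v/, preceding coda = /vj/.
V3 /e/ – V4 /i/: just /n/ — single C goes to the following onset.
Syllabification: ti.hjivj.ve.nit.
Syllable 3 is /ve/; it ends in its nucleus with no coda, so it is open.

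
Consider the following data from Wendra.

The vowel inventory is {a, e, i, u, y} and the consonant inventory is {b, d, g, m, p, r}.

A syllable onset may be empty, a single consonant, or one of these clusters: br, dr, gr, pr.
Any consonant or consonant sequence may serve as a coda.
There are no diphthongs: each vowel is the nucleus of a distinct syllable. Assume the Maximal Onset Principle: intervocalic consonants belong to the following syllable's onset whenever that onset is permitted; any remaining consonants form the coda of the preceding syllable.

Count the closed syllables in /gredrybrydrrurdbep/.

The vowels are e, y, y, u, e — 5 nuclei, so 5 syllables.
σ1/σ2 boundary: cluster /dr/ — /dr/ is itself a permitted onset, so the whole cluster goes right; preceding coda = ∅.
σ2/σ3 boundary: /br/ — entire cluster is a permitted onset → onset /br/, coda ∅.
σ3/σ4 boundary: cluster /drr/ — the longest permitted-onset suffix is /r/; onset = /r/, preceding coda = /dr/.
σ4/σ5 boundary: /rdb/ splits as /rd/ + /b/ (/b/ is the longest suffix that is a licit onset).
Syllabification: gre.dry.brydr.rurd.bep.
Classifying each syllable: /gre/ (open), /dry/ (open), /brydr/ (closed), /rurd/ (closed), /bep/ (closed).
Closed syllables: 3.

3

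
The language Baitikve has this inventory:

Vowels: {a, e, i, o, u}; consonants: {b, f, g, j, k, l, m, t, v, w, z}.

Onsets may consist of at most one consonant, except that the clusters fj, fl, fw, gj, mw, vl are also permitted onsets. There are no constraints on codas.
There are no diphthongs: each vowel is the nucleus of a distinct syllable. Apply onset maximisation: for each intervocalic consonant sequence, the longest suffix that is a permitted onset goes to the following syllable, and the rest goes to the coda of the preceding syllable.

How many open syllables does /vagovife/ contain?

Vowels present: a, o, i, e; each is a nucleus, giving 4 syllables.
V1 /a/ – V2 /o/: /g/ → onset of the next syllable (single consonants are always licit onsets).
V2 /o/ – V3 /i/: just /v/ — single C goes to the following onset.
V3 /i/ – V4 /e/: /f/ → onset of the next syllable (single consonants are always licit onsets).
Putting it together: va.go.vi.fe.
Classifying each syllable: /va/ (open), /go/ (open), /vi/ (open), /fe/ (open).
Open syllables: 4.

4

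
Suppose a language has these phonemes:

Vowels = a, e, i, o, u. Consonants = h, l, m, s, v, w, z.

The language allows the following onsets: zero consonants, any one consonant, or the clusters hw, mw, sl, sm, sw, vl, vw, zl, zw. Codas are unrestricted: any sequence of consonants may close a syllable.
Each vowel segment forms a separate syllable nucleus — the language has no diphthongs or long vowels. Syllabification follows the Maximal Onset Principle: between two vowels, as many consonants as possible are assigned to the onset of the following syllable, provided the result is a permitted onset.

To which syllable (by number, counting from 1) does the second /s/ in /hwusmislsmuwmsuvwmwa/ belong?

2

Nuclei (vowels): u, i, u, u, a → 5 syllables.
Between /u/ (V1) and /i/ (V2): cluster /sm/ — /sm/ is itself a permitted onset, so the whole cluster goes right; preceding coda = ∅.
Between /i/ (V2) and /u/ (V3): cluster /slsm/ — the longest permitted-onset suffix is /sm/; onset = /sm/, preceding coda = /sl/.
Between /u/ (V3) and /u/ (V4): /wms/; trying suffixes from longest down, /s/ is the first permitted one, so coda /wm/ | onset /s/.
Between /u/ (V4) and /a/ (V5): /vwmw/ splits as /vw/ + /mw/ (/mw/ is the longest suffix that is a licit onset).
Result: hwu.smisl.smuwm.suvw.mwa.
The second /s/ is in the coda of syllable 2 (/smisl/).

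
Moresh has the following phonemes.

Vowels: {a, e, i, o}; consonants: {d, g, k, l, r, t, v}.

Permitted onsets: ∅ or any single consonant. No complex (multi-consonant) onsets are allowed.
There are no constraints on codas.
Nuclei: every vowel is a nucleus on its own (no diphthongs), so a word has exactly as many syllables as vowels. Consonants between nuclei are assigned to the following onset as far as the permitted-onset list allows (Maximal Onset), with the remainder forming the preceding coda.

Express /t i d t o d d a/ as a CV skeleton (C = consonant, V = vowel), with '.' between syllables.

CVC.CVC.CV

Vowels present: i, o, a; each is a nucleus, giving 3 syllables.
/i…o/ gap (V1→V2): /dt/ splits as /d/ + /t/ (/t/ is the longest suffix that is a licit onset).
/o…a/ gap (V2→V3): /dd/ — longest licit onset from the right is /d/, leaving /d/ as coda.
Syllabification: tid.tod.da.
Mapping each syllable to C/V: /tid/ → CVC, /tod/ → CVC, /da/ → CV.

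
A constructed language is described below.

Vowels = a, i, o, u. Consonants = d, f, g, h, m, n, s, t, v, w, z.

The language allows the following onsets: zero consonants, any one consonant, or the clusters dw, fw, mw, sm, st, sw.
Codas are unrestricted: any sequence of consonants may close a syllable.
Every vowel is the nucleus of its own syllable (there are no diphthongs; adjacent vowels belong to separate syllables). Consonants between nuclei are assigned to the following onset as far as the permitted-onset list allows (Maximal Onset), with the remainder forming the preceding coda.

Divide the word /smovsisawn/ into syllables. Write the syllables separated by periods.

Vowels present: o, i, a; each is a nucleus, giving 3 syllables.
Between /o/ (V1) and /i/ (V2): /vs/; trying suffixes from longest down, /s/ is the first permitted one, so coda /v/ | onset /s/.
Between /i/ (V2) and /a/ (V3): just /s/ — single C goes to the following onset.

smov.si.sawn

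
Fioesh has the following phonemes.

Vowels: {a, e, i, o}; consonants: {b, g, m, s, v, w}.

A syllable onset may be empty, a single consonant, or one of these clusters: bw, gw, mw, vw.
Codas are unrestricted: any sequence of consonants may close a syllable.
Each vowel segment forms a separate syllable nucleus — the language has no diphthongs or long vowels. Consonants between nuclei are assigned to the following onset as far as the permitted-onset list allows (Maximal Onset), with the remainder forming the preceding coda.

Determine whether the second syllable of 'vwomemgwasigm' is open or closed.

closed

The vowels are o, e, a, i — 4 nuclei, so 4 syllables.
σ1/σ2 boundary: /m/ is a single consonant, so it becomes the next onset.
σ2/σ3 boundary: cluster /mgw/ — the longest permitted-onset suffix is /gw/; onset = /gw/, preceding coda = /m/.
σ3/σ4 boundary: /s/ is a single consonant, so it becomes the next onset.
Syllabification: vwo.mem.gwa.sigm.
Syllable 2 is /mem/ with coda /m/, so it is closed.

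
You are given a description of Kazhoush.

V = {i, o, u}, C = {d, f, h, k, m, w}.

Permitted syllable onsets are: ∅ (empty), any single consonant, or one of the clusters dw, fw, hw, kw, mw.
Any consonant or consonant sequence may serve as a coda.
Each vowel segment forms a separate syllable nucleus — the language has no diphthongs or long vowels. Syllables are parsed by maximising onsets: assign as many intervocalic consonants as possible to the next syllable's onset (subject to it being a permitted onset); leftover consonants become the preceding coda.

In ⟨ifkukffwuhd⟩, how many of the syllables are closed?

3

The vowels are i, u, u — 3 nuclei, so 3 syllables.
/i…u/ gap (V1→V2): /fk/; trying suffixes from longest down, /k/ is the first permitted one, so coda /f/ | onset /k/.
/u…u/ gap (V2→V3): cluster /kffw/ — the longest permitted-onset suffix is /fw/; onset = /fw/, preceding coda = /kf/.
Putting it together: if.kukf.fwuhd.
Classifying each syllable: /if/ (closed), /kukf/ (closed), /fwuhd/ (closed).
Closed syllables: 3.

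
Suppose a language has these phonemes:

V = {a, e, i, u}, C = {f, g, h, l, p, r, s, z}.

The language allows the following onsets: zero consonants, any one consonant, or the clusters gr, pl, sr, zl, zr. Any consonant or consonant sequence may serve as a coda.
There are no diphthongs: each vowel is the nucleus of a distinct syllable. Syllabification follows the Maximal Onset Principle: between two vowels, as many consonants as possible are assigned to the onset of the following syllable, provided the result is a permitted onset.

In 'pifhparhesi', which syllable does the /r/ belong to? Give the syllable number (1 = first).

2

Vowels present: i, a, e, i; each is a nucleus, giving 4 syllables.
/i…a/ gap (V1→V2): /fhp/; trying suffixes from longest down, /p/ is the first permitted one, so coda /fh/ | onset /p/.
/a…e/ gap (V2→V3): /rh/ splits as /r/ + /h/ (/h/ is the longest suffix that is a licit onset).
/e…i/ gap (V3→V4): /s/ → onset of the next syllable (single consonants are always licit onsets).
Syllabification: pifh.par.he.si.
The /r/ is in the coda of syllable 2 (/par/).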